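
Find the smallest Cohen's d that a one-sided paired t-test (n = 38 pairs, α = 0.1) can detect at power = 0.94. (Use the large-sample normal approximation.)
d ≈ 0.46

Minimum detectable effect (paired t-test, normal approximation):
d = (z_α + z_β) / √n
d = (1.282 + 1.555) / √38
d = 2.836 / 6.164
d ≈ 0.46

By Cohen's convention (0.2 small / 0.5 medium / 0.8 large): small effect.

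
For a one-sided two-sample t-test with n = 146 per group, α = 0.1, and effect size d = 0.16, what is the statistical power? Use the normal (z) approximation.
Power ≈ 0.53

Power calculation (two-sample t-test, normal approximation):
z_β = d · √(n/2) - z_α
z_β = 0.16 · √(146/2) - 1.282
z_β = 0.16 · 8.544 - 1.282
z_β = 0.085

Power = Φ(z_β) = Φ(0.085) ≈ 0.534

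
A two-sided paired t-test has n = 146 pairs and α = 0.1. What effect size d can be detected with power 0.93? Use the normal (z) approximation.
d ≈ 0.26

Minimum detectable effect (paired t-test, normal approximation):
d = (z_{α/2} + z_β) / √n
d = (1.645 + 1.476) / √146
d = 3.121 / 12.083
d ≈ 0.26

By Cohen's convention (0.2 small / 0.5 medium / 0.8 large): small effect.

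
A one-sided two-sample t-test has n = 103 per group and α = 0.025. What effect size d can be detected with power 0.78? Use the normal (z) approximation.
d ≈ 0.38

Minimum detectable effect (two-sample t-test, normal approximation):
d = (z_α + z_β) / √(n/2)
d = (1.960 + 0.772) / √(103/2)
d = 2.732 / 7.176
d ≈ 0.38

By Cohen's convention (0.2 small / 0.5 medium / 0.8 large): small effect.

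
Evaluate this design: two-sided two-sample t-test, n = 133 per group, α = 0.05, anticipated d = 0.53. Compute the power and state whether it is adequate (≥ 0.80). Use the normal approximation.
Power ≈ 0.99; the study is adequately powered (power ≥ 0.80)

Power calculation (two-sample t-test, normal approximation):
z_β = d · √(n/2) - z_{α/2}
z_β = 0.53 · √(133/2) - 1.960
z_β = 0.53 · 8.155 - 1.960
z_β = 2.362

Power = Φ(z_β) = Φ(2.362) ≈ 0.991

Effect size d = 0.53 is medium by Cohen's convention (0.2/0.5/0.8).

Threshold: power ≥ 0.80 is conventionally adequate.
Power ≈ 0.99 → the study is adequately powered (power ≥ 0.80).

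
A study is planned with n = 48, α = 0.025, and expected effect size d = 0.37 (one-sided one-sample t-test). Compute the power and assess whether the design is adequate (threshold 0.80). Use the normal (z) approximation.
Power ≈ 0.73; the study is underpowered (power < 0.80)

Power calculation (one-sample t-test, normal approximation):
z_β = d · √n - z_α
z_β = 0.37 · √48 - 1.960
z_β = 0.37 · 6.928 - 1.960
z_β = 0.603

Power = Φ(z_β) = Φ(0.603) ≈ 0.727

Effect size d = 0.37 is small by Cohen's convention (0.2/0.5/0.8).

Threshold: power ≥ 0.80 is conventionally adequate.
Power ≈ 0.73 → the study is underpowered (power < 0.80).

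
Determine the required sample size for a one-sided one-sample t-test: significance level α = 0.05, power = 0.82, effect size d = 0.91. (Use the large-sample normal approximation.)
n = 8

Sample size formula (one-sample t-test, normal approximation):
n = ((z_α + z_β) / d)²

z_α = 1.645 (for α = 0.05, one-sided)
z_β = 0.915 (for power = 0.82)
d = 0.91

n = ((1.645 + 0.915) / 0.91)²
n = (2.813)²
n ≈ 7.91
Round up to the next whole number: n = 8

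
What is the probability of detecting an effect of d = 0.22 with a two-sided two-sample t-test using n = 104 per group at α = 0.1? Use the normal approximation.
Power ≈ 0.48

Power calculation (two-sample t-test, normal approximation):
z_β = d · √(n/2) - z_{α/2}
z_β = 0.22 · √(104/2) - 1.645
z_β = 0.22 · 7.211 - 1.645
z_β = -0.058

Power = Φ(z_β) = Φ(-0.058) ≈ 0.477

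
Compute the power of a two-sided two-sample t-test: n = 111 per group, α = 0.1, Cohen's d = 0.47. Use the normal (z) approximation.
Power ≈ 0.97

Power calculation (two-sample t-test, normal approximation):
z_β = d · √(n/2) - z_{α/2}
z_β = 0.47 · √(111/2) - 1.645
z_β = 0.47 · 7.450 - 1.645
z_β = 1.857

Power = Φ(z_β) = Φ(1.857) ≈ 0.968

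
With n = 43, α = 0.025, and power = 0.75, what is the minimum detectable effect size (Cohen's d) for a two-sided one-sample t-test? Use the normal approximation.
d ≈ 0.44

Minimum detectable effect (one-sample t-test, normal approximation):
d = (z_{α/2} + z_β) / √n
d = (2.241 + 0.674) / √43
d = 2.916 / 6.557
d ≈ 0.44

By Cohen's convention (0.2 small / 0.5 medium / 0.8 large): small effect.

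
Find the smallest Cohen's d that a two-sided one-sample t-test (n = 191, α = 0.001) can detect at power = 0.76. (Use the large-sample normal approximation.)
d ≈ 0.29

Minimum detectable effect (one-sample t-test, normal approximation):
d = (z_{α/2} + z_β) / √n
d = (3.291 + 0.706) / √191
d = 3.997 / 13.820
d ≈ 0.29

By Cohen's convention (0.2 small / 0.5 medium / 0.8 large): small effect.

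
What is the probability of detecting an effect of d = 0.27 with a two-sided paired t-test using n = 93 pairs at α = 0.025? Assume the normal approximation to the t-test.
Power ≈ 0.64

Power calculation (paired t-test, normal approximation):
z_β = d · √n - z_{α/2}
z_β = 0.27 · √93 - 2.241
z_β = 0.27 · 9.644 - 2.241
z_β = 0.362

Power = Φ(z_β) = Φ(0.362) ≈ 0.641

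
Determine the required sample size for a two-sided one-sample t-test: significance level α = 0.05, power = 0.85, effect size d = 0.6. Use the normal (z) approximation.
n = 25

Sample size formula (one-sample t-test, normal approximation):
n = ((z_{α/2} + z_β) / d)²

z_{α/2} = 1.960 (for α = 0.05, two-sided)
z_β = 1.036 (for power = 0.85)
d = 0.6

n = ((1.960 + 1.036) / 0.6)²
n = (4.993)²
n ≈ 24.93
Round up to the next whole number: n = 25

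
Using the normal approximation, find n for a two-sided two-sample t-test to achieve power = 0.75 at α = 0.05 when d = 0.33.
n = 128 per group

Sample size formula (two-sample t-test, normal approximation):
n = 2 · ((z_{α/2} + z_β) / d)²

z_{α/2} = 1.960 (for α = 0.05, two-sided)
z_β = 0.674 (for power = 0.75)
d = 0.33

n = 2 · ((1.960 + 0.674) / 0.33)²
n = 2 · (7.982)²
n ≈ 127.42
Round up to the next whole number: n = 128 per group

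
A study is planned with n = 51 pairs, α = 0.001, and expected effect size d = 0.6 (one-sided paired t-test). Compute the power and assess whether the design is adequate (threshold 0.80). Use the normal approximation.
Power ≈ 0.88; the study is adequately powered (power ≥ 0.80)

Power calculation (paired t-test, normal approximation):
z_β = d · √n - z_α
z_β = 0.6 · √51 - 3.090
z_β = 0.6 · 7.141 - 3.090
z_β = 1.195

Power = Φ(z_β) = Φ(1.195) ≈ 0.884

Effect size d = 0.6 is medium by Cohen's convention (0.2/0.5/0.8).

Threshold: power ≥ 0.80 is conventionally adequate.
Power ≈ 0.88 → the study is adequately powered (power ≥ 0.80).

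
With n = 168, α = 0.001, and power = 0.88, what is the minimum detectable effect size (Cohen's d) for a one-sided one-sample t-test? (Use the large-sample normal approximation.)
d ≈ 0.33

Minimum detectable effect (one-sample t-test, normal approximation):
d = (z_α + z_β) / √n
d = (3.090 + 1.175) / √168
d = 4.265 / 12.961
d ≈ 0.33

By Cohen's convention (0.2 small / 0.5 medium / 0.8 large): small effect.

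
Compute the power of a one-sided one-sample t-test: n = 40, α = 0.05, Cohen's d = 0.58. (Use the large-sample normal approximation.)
Power ≈ 0.98

Power calculation (one-sample t-test, normal approximation):
z_β = d · √n - z_α
z_β = 0.58 · √40 - 1.645
z_β = 0.58 · 6.325 - 1.645
z_β = 2.023

Power = Φ(z_β) = Φ(2.023) ≈ 0.978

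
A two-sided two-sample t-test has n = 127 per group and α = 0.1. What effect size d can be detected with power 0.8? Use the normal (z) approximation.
d ≈ 0.31

Minimum detectable effect (two-sample t-test, normal approximation):
d = (z_{α/2} + z_β) / √(n/2)
d = (1.645 + 0.842) / √(127/2)
d = 2.486 / 7.969
d ≈ 0.31

By Cohen's convention (0.2 small / 0.5 medium / 0.8 large): small effect.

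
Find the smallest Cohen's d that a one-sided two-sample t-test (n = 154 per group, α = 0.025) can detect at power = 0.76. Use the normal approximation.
d ≈ 0.30

Minimum detectable effect (two-sample t-test, normal approximation):
d = (z_α + z_β) / √(n/2)
d = (1.960 + 0.706) / √(154/2)
d = 2.666 / 8.775
d ≈ 0.30

By Cohen's convention (0.2 small / 0.5 medium / 0.8 large): small effect.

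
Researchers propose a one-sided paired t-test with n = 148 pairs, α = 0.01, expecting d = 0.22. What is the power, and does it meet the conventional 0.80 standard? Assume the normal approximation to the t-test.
Power ≈ 0.64; the study is underpowered (power < 0.80)

Power calculation (paired t-test, normal approximation):
z_β = d · √n - z_α
z_β = 0.22 · √148 - 2.326
z_β = 0.22 · 12.166 - 2.326
z_β = 0.350

Power = Φ(z_β) = Φ(0.350) ≈ 0.637

Effect size d = 0.22 is small by Cohen's convention (0.2/0.5/0.8).

Threshold: power ≥ 0.80 is conventionally adequate.
Power ≈ 0.64 → the study is underpowered (power < 0.80).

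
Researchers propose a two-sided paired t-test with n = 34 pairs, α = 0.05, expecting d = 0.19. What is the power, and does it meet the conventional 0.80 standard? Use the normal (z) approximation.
Power ≈ 0.20; the study is underpowered (power < 0.80)

Power calculation (paired t-test, normal approximation):
z_β = d · √n - z_{α/2}
z_β = 0.19 · √34 - 1.960
z_β = 0.19 · 5.831 - 1.960
z_β = -0.852

Power = Φ(z_β) = Φ(-0.852) ≈ 0.197

Effect size d = 0.19 is very small by Cohen's convention (0.2/0.5/0.8).

Threshold: power ≥ 0.80 is conventionally adequate.
Power ≈ 0.20 → the study is underpowered (power < 0.80).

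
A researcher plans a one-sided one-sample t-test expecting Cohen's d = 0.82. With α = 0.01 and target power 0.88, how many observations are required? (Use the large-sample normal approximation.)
n = 19

Sample size formula (one-sample t-test, normal approximation):
n = ((z_α + z_β) / d)²

z_α = 2.326 (for α = 0.01, one-sided)
z_β = 1.175 (for power = 0.88)
d = 0.82

n = ((2.326 + 1.175) / 0.82)²
n = (4.270)²
n ≈ 18.23
Round up to the next whole number: n = 19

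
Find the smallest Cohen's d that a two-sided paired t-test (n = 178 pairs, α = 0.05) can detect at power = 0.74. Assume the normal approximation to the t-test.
d ≈ 0.20

Minimum detectable effect (paired t-test, normal approximation):
d = (z_{α/2} + z_β) / √n
d = (1.960 + 0.643) / √178
d = 2.603 / 13.342
d ≈ 0.20

By Cohen's convention (0.2 small / 0.5 medium / 0.8 large): small effect.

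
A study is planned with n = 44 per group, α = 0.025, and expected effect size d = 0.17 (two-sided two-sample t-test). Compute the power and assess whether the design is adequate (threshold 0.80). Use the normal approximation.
Power ≈ 0.07; the study is underpowered (power < 0.80)

Power calculation (two-sample t-test, normal approximation):
z_β = d · √(n/2) - z_{α/2}
z_β = 0.17 · √(44/2) - 2.241
z_β = 0.17 · 4.690 - 2.241
z_β = -1.444

Power = Φ(z_β) = Φ(-1.444) ≈ 0.074

Effect size d = 0.17 is very small by Cohen's convention (0.2/0.5/0.8).

Threshold: power ≥ 0.80 is conventionally adequate.
Power ≈ 0.07 → the study is underpowered (power < 0.80).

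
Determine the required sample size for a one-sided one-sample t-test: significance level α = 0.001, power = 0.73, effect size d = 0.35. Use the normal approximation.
n = 112

Sample size formula (one-sample t-test, normal approximation):
n = ((z_α + z_β) / d)²

z_α = 3.090 (for α = 0.001, one-sided)
z_β = 0.613 (for power = 0.73)
d = 0.35

n = ((3.090 + 0.613) / 0.35)²
n = (10.580)²
n ≈ 111.94
Round up to the next whole number: n = 112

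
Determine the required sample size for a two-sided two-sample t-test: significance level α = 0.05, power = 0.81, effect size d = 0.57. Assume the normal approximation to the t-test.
n = 50 per group

Sample size formula (two-sample t-test, normal approximation):
n = 2 · ((z_{α/2} + z_β) / d)²

z_{α/2} = 1.960 (for α = 0.05, two-sided)
z_β = 0.878 (for power = 0.81)
d = 0.57

n = 2 · ((1.960 + 0.878) / 0.57)²
n = 2 · (4.979)²
n ≈ 49.58
Round up to the next whole number: n = 50 per group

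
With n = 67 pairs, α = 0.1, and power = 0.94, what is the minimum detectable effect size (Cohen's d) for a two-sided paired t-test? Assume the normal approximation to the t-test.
d ≈ 0.39

Minimum detectable effect (paired t-test, normal approximation):
d = (z_{α/2} + z_β) / √n
d = (1.645 + 1.555) / √67
d = 3.200 / 8.185
d ≈ 0.39

By Cohen's convention (0.2 small / 0.5 medium / 0.8 large): small effect.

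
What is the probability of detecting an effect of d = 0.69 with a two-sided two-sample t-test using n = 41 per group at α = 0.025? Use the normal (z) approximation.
Power ≈ 0.81

Power calculation (two-sample t-test, normal approximation):
z_β = d · √(n/2) - z_{α/2}
z_β = 0.69 · √(41/2) - 2.241
z_β = 0.69 · 4.528 - 2.241
z_β = 0.883

Power = Φ(z_β) = Φ(0.883) ≈ 0.811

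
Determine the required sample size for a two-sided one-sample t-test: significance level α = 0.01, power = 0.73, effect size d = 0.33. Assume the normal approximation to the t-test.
n = 94

Sample size formula (one-sample t-test, normal approximation):
n = ((z_{α/2} + z_β) / d)²

z_{α/2} = 2.576 (for α = 0.01, two-sided)
z_β = 0.613 (for power = 0.73)
d = 0.33

n = ((2.576 + 0.613) / 0.33)²
n = (9.664)²
n ≈ 93.39
Round up to the next whole number: n = 94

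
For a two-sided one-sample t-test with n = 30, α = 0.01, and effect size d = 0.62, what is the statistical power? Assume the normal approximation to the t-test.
Power ≈ 0.79

Power calculation (one-sample t-test, normal approximation):
z_β = d · √n - z_{α/2}
z_β = 0.62 · √30 - 2.576
z_β = 0.62 · 5.477 - 2.576
z_β = 0.820

Power = Φ(z_β) = Φ(0.820) ≈ 0.794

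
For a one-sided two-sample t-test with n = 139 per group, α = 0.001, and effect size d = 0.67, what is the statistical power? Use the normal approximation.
Power ≈ 0.99

Power calculation (two-sample t-test, normal approximation):
z_β = d · √(n/2) - z_α
z_β = 0.67 · √(139/2) - 3.090
z_β = 0.67 · 8.337 - 3.090
z_β = 2.495

Power = Φ(z_β) = Φ(2.495) ≈ 0.994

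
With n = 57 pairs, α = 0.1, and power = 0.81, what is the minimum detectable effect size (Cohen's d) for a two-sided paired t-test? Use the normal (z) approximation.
d ≈ 0.33

Minimum detectable effect (paired t-test, normal approximation):
d = (z_{α/2} + z_β) / √n
d = (1.645 + 0.878) / √57
d = 2.523 / 7.550
d ≈ 0.33

By Cohen's convention (0.2 small / 0.5 medium / 0.8 large): small effect.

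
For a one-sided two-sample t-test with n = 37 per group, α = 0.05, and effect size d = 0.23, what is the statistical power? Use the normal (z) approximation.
Power ≈ 0.26

Power calculation (two-sample t-test, normal approximation):
z_β = d · √(n/2) - z_α
z_β = 0.23 · √(37/2) - 1.645
z_β = 0.23 · 4.301 - 1.645
z_β = -0.656

Power = Φ(z_β) = Φ(-0.656) ≈ 0.256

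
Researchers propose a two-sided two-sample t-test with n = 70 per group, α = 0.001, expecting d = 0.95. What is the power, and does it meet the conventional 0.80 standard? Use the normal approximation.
Power ≈ 0.99; the study is adequately powered (power ≥ 0.80)

Power calculation (two-sample t-test, normal approximation):
z_β = d · √(n/2) - z_{α/2}
z_β = 0.95 · √(70/2) - 3.291
z_β = 0.95 · 5.916 - 3.291
z_β = 2.330

Power = Φ(z_β) = Φ(2.330) ≈ 0.990

Effect size d = 0.95 is large by Cohen's convention (0.2/0.5/0.8).

Threshold: power ≥ 0.80 is conventionally adequate.
Power ≈ 0.99 → the study is adequately powered (power ≥ 0.80).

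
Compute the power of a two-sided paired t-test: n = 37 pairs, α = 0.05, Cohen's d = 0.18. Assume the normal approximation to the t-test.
Power ≈ 0.19

Power calculation (paired t-test, normal approximation):
z_β = d · √n - z_{α/2}
z_β = 0.18 · √37 - 1.960
z_β = 0.18 · 6.083 - 1.960
z_β = -0.865

Power = Φ(z_β) = Φ(-0.865) ≈ 0.194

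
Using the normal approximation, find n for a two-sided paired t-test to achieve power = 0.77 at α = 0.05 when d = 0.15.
n = 324 pairs

Sample size formula (paired t-test, normal approximation):
n = ((z_{α/2} + z_β) / d)²

z_{α/2} = 1.960 (for α = 0.05, two-sided)
z_β = 0.739 (for power = 0.77)
d = 0.15

n = ((1.960 + 0.739) / 0.15)²
n = (17.993)²
n ≈ 323.75
Round up to the next whole number: n = 324 pairs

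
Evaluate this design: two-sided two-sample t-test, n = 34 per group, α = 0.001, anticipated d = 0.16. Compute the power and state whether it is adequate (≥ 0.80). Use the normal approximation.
Power ≈ 0.00; the study is underpowered (power < 0.80)

Power calculation (two-sample t-test, normal approximation):
z_β = d · √(n/2) - z_{α/2}
z_β = 0.16 · √(34/2) - 3.291
z_β = 0.16 · 4.123 - 3.291
z_β = -2.631

Power = Φ(z_β) = Φ(-2.631) ≈ 0.004

Effect size d = 0.16 is very small by Cohen's convention (0.2/0.5/0.8).

Threshold: power ≥ 0.80 is conventionally adequate.
Power ≈ 0.00 → the study is underpowered (power < 0.80).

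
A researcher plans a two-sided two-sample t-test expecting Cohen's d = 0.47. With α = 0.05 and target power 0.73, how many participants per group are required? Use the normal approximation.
n = 60 per group

Sample size formula (two-sample t-test, normal approximation):
n = 2 · ((z_{α/2} + z_β) / d)²

z_{α/2} = 1.960 (for α = 0.05, two-sided)
z_β = 0.613 (for power = 0.73)
d = 0.47

n = 2 · ((1.960 + 0.613) / 0.47)²
n = 2 · (5.474)²
n ≈ 59.93
Round up to the next whole number: n = 60 per group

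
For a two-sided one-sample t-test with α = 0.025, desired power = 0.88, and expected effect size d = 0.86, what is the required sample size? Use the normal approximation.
n = 16

Sample size formula (one-sample t-test, normal approximation):
n = ((z_{α/2} + z_β) / d)²

z_{α/2} = 2.241 (for α = 0.025, two-sided)
z_β = 1.175 (for power = 0.88)
d = 0.86

n = ((2.241 + 1.175) / 0.86)²
n = (3.972)²
n ≈ 15.78
Round up to the next whole number: n = 16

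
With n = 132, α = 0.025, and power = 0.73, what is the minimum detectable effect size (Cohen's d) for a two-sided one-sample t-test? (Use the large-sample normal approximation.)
d ≈ 0.25

Minimum detectable effect (one-sample t-test, normal approximation):
d = (z_{α/2} + z_β) / √n
d = (2.241 + 0.613) / √132
d = 2.854 / 11.489
d ≈ 0.25

By Cohen's convention (0.2 small / 0.5 medium / 0.8 large): small effect.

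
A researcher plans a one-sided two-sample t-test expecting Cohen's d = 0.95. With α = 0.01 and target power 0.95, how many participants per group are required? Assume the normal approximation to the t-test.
n = 35 per group

Sample size formula (two-sample t-test, normal approximation):
n = 2 · ((z_α + z_β) / d)²

z_α = 2.326 (for α = 0.01, one-sided)
z_β = 1.645 (for power = 0.95)
d = 0.95

n = 2 · ((2.326 + 1.645) / 0.95)²
n = 2 · (4.180)²
n ≈ 34.94
Round up to the next whole number: n = 35 per group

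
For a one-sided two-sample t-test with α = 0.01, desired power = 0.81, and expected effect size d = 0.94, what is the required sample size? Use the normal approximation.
n = 24 per group

Sample size formula (two-sample t-test, normal approximation):
n = 2 · ((z_α + z_β) / d)²

z_α = 2.326 (for α = 0.01, one-sided)
z_β = 0.878 (for power = 0.81)
d = 0.94

n = 2 · ((2.326 + 0.878) / 0.94)²
n = 2 · (3.409)²
n ≈ 23.24
Round up to the next whole number: n = 24 per group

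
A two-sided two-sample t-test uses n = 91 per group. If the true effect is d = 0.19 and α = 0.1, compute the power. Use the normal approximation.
Power ≈ 0.36

Power calculation (two-sample t-test, normal approximation):
z_β = d · √(n/2) - z_{α/2}
z_β = 0.19 · √(91/2) - 1.645
z_β = 0.19 · 6.745 - 1.645
z_β = -0.363

Power = Φ(z_β) = Φ(-0.363) ≈ 0.358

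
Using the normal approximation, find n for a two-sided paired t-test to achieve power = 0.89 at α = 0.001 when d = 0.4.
n = 128 pairs

Sample size formula (paired t-test, normal approximation):
n = ((z_{α/2} + z_β) / d)²

z_{α/2} = 3.291 (for α = 0.001, two-sided)
z_β = 1.227 (for power = 0.89)
d = 0.4

n = ((3.291 + 1.227) / 0.4)²
n = (11.295)²
n ≈ 127.58
Round up to the next whole number: n = 128 pairs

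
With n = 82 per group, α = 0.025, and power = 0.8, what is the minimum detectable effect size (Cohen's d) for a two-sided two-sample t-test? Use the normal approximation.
d ≈ 0.48

Minimum detectable effect (two-sample t-test, normal approximation):
d = (z_{α/2} + z_β) / √(n/2)
d = (2.241 + 0.842) / √(82/2)
d = 3.083 / 6.403
d ≈ 0.48

By Cohen's convention (0.2 small / 0.5 medium / 0.8 large): small effect.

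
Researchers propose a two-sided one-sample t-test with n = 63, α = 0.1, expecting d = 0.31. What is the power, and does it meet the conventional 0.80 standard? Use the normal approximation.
Power ≈ 0.79; the study is underpowered (power < 0.80)

Power calculation (one-sample t-test, normal approximation):
z_β = d · √n - z_{α/2}
z_β = 0.31 · √63 - 1.645
z_β = 0.31 · 7.937 - 1.645
z_β = 0.816

Power = Φ(z_β) = Φ(0.816) ≈ 0.793

Effect size d = 0.31 is small by Cohen's convention (0.2/0.5/0.8).

Threshold: power ≥ 0.80 is conventionally adequate.
Power ≈ 0.79 → the study is underpowered (power < 0.80).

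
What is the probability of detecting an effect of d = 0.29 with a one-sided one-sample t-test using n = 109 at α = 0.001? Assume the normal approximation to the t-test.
Power ≈ 0.48

Power calculation (one-sample t-test, normal approximation):
z_β = d · √n - z_α
z_β = 0.29 · √109 - 3.090
z_β = 0.29 · 10.440 - 3.090
z_β = -0.063

Power = Φ(z_β) = Φ(-0.063) ≈ 0.475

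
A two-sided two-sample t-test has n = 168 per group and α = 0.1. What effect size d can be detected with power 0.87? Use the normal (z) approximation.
d ≈ 0.30

Minimum detectable effect (two-sample t-test, normal approximation):
d = (z_{α/2} + z_β) / √(n/2)
d = (1.645 + 1.126) / √(168/2)
d = 2.771 / 9.165
d ≈ 0.30

By Cohen's convention (0.2 small / 0.5 medium / 0.8 large): small effect.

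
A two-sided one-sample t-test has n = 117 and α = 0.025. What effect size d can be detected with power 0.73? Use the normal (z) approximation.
d ≈ 0.26

Minimum detectable effect (one-sample t-test, normal approximation):
d = (z_{α/2} + z_β) / √n
d = (2.241 + 0.613) / √117
d = 2.854 / 10.817
d ≈ 0.26

By Cohen's convention (0.2 small / 0.5 medium / 0.8 large): small effect.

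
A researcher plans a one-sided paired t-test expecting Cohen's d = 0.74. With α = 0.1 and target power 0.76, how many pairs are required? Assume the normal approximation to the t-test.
n = 8 pairs

Sample size formula (paired t-test, normal approximation):
n = ((z_α + z_β) / d)²

z_α = 1.282 (for α = 0.1, one-sided)
z_β = 0.706 (for power = 0.76)
d = 0.74

n = ((1.282 + 0.706) / 0.74)²
n = (2.686)²
n ≈ 7.21
Round up to the next whole number: n = 8 pairs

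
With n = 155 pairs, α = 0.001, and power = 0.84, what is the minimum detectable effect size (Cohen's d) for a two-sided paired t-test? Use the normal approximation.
d ≈ 0.34

Minimum detectable effect (paired t-test, normal approximation):
d = (z_{α/2} + z_β) / √n
d = (3.291 + 0.994) / √155
d = 4.285 / 12.450
d ≈ 0.34

By Cohen's convention (0.2 small / 0.5 medium / 0.8 large): small effect.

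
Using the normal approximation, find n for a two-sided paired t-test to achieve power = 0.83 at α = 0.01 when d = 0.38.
n = 87 pairs

Sample size formula (paired t-test, normal approximation):
n = ((z_{α/2} + z_β) / d)²

z_{α/2} = 2.576 (for α = 0.01, two-sided)
z_β = 0.954 (for power = 0.83)
d = 0.38

n = ((2.576 + 0.954) / 0.38)²
n = (9.289)²
n ≈ 86.29
Round up to the next whole number: n = 87 pairs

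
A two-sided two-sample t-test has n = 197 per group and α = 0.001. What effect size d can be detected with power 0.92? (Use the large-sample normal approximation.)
d ≈ 0.47

Minimum detectable effect (two-sample t-test, normal approximation):
d = (z_{α/2} + z_β) / √(n/2)
d = (3.291 + 1.405) / √(197/2)
d = 4.696 / 9.925
d ≈ 0.47

By Cohen's convention (0.2 small / 0.5 medium / 0.8 large): small effect.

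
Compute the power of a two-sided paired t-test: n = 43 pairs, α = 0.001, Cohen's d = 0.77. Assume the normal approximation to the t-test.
Power ≈ 0.96

Power calculation (paired t-test, normal approximation):
z_β = d · √n - z_{α/2}
z_β = 0.77 · √43 - 3.291
z_β = 0.77 · 6.557 - 3.291
z_β = 1.759

Power = Φ(z_β) = Φ(1.759) ≈ 0.961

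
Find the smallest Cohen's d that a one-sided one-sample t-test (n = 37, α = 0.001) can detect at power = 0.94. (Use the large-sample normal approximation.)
d ≈ 0.76

Minimum detectable effect (one-sample t-test, normal approximation):
d = (z_α + z_β) / √n
d = (3.090 + 1.555) / √37
d = 4.645 / 6.083
d ≈ 0.76

By Cohen's convention (0.2 small / 0.5 medium / 0.8 large): medium effect.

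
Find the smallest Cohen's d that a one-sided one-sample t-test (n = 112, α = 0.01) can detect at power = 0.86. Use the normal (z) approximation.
d ≈ 0.32

Minimum detectable effect (one-sample t-test, normal approximation):
d = (z_α + z_β) / √n
d = (2.326 + 1.080) / √112
d = 3.407 / 10.583
d ≈ 0.32

By Cohen's convention (0.2 small / 0.5 medium / 0.8 large): small effect.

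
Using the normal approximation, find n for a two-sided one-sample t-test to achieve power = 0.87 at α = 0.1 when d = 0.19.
n = 213

Sample size formula (one-sample t-test, normal approximation):
n = ((z_{α/2} + z_β) / d)²

z_{α/2} = 1.645 (for α = 0.1, two-sided)
z_β = 1.126 (for power = 0.87)
d = 0.19

n = ((1.645 + 1.126) / 0.19)²
n = (14.584)²
n ≈ 212.69
Round up to the next whole number: n = 213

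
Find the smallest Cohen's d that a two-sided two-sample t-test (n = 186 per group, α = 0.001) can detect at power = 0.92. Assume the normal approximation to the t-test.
d ≈ 0.49

Minimum detectable effect (two-sample t-test, normal approximation):
d = (z_{α/2} + z_β) / √(n/2)
d = (3.291 + 1.405) / √(186/2)
d = 4.696 / 9.644
d ≈ 0.49

By Cohen's convention (0.2 small / 0.5 medium / 0.8 large): small effect.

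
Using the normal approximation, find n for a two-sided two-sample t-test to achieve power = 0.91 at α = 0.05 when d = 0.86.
n = 30 per group

Sample size formula (two-sample t-test, normal approximation):
n = 2 · ((z_{α/2} + z_β) / d)²

z_{α/2} = 1.960 (for α = 0.05, two-sided)
z_β = 1.341 (for power = 0.91)
d = 0.86

n = 2 · ((1.960 + 1.341) / 0.86)²
n = 2 · (3.838)²
n ≈ 29.46
Round up to the next whole number: n = 30 per group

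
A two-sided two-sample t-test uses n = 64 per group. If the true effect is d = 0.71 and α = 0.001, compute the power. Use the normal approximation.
Power ≈ 0.77

Power calculation (two-sample t-test, normal approximation):
z_β = d · √(n/2) - z_{α/2}
z_β = 0.71 · √(64/2) - 3.291
z_β = 0.71 · 5.657 - 3.291
z_β = 0.726

Power = Φ(z_β) = Φ(0.726) ≈ 0.766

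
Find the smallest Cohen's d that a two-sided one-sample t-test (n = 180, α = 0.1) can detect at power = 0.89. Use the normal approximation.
d ≈ 0.21

Minimum detectable effect (one-sample t-test, normal approximation):
d = (z_{α/2} + z_β) / √n
d = (1.645 + 1.227) / √180
d = 2.871 / 13.416
d ≈ 0.21

By Cohen's convention (0.2 small / 0.5 medium / 0.8 large): small effect.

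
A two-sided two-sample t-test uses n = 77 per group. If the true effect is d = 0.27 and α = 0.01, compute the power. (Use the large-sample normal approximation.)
Power ≈ 0.18

Power calculation (two-sample t-test, normal approximation):
z_β = d · √(n/2) - z_{α/2}
z_β = 0.27 · √(77/2) - 2.576
z_β = 0.27 · 6.205 - 2.576
z_β = -0.901

Power = Φ(z_β) = Φ(-0.901) ≈ 0.184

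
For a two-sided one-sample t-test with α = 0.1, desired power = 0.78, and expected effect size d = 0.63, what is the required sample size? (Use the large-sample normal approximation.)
n = 15

Sample size formula (one-sample t-test, normal approximation):
n = ((z_{α/2} + z_β) / d)²

z_{α/2} = 1.645 (for α = 0.1, two-sided)
z_β = 0.772 (for power = 0.78)
d = 0.63

n = ((1.645 + 0.772) / 0.63)²
n = (3.837)²
n ≈ 14.72
Round up to the next whole number: n = 15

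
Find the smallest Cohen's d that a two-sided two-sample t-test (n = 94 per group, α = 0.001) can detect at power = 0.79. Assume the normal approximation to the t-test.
d ≈ 0.60

Minimum detectable effect (two-sample t-test, normal approximation):
d = (z_{α/2} + z_β) / √(n/2)
d = (3.291 + 0.806) / √(94/2)
d = 4.097 / 6.856
d ≈ 0.60

By Cohen's convention (0.2 small / 0.5 medium / 0.8 large): medium effect.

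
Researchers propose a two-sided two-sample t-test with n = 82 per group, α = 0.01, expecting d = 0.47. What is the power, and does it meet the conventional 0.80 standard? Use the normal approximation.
Power ≈ 0.67; the study is underpowered (power < 0.80)

Power calculation (two-sample t-test, normal approximation):
z_β = d · √(n/2) - z_{α/2}
z_β = 0.47 · √(82/2) - 2.576
z_β = 0.47 · 6.403 - 2.576
z_β = 0.434

Power = Φ(z_β) = Φ(0.434) ≈ 0.668

Effect size d = 0.47 is small by Cohen's convention (0.2/0.5/0.8).

Threshold: power ≥ 0.80 is conventionally adequate.
Power ≈ 0.67 → the study is underpowered (power < 0.80).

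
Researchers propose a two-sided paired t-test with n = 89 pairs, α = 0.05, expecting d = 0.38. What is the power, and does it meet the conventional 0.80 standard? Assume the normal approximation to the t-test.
Power ≈ 0.95; the study is adequately powered (power ≥ 0.80)

Power calculation (paired t-test, normal approximation):
z_β = d · √n - z_{α/2}
z_β = 0.38 · √89 - 1.960
z_β = 0.38 · 9.434 - 1.960
z_β = 1.625

Power = Φ(z_β) = Φ(1.625) ≈ 0.948

Effect size d = 0.38 is small by Cohen's convention (0.2/0.5/0.8).

Threshold: power ≥ 0.80 is conventionally adequate.
Power ≈ 0.95 → the study is adequately powered (power ≥ 0.80).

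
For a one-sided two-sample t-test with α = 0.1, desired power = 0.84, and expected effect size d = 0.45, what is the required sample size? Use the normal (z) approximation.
n = 52 per group

Sample size formula (two-sample t-test, normal approximation):
n = 2 · ((z_α + z_β) / d)²

z_α = 1.282 (for α = 0.1, one-sided)
z_β = 0.994 (for power = 0.84)
d = 0.45

n = 2 · ((1.282 + 0.994) / 0.45)²
n = 2 · (5.058)²
n ≈ 51.17
Round up to the next whole number: n = 52 per group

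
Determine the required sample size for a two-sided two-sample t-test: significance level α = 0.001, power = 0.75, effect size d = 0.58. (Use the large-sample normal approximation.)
n = 94 per group

Sample size formula (two-sample t-test, normal approximation):
n = 2 · ((z_{α/2} + z_β) / d)²

z_{α/2} = 3.291 (for α = 0.001, two-sided)
z_β = 0.674 (for power = 0.75)
d = 0.58

n = 2 · ((3.291 + 0.674) / 0.58)²
n = 2 · (6.836)²
n ≈ 93.46
Round up to the next whole number: n = 94 per group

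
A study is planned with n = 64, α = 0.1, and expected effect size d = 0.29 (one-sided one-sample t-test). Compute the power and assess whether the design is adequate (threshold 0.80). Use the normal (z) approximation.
Power ≈ 0.85; the study is adequately powered (power ≥ 0.80)

Power calculation (one-sample t-test, normal approximation):
z_β = d · √n - z_α
z_β = 0.29 · √64 - 1.282
z_β = 0.29 · 8.000 - 1.282
z_β = 1.038

Power = Φ(z_β) = Φ(1.038) ≈ 0.850

Effect size d = 0.29 is small by Cohen's convention (0.2/0.5/0.8).

Threshold: power ≥ 0.80 is conventionally adequate.
Power ≈ 0.85 → the study is adequately powered (power ≥ 0.80).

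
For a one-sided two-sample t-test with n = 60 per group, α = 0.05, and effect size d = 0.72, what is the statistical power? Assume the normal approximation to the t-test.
Power ≈ 0.99

Power calculation (two-sample t-test, normal approximation):
z_β = d · √(n/2) - z_α
z_β = 0.72 · √(60/2) - 1.645
z_β = 0.72 · 5.477 - 1.645
z_β = 2.299

Power = Φ(z_β) = Φ(2.299) ≈ 0.989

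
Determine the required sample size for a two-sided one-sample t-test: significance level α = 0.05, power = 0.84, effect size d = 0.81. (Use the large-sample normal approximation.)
n = 14

Sample size formula (one-sample t-test, normal approximation):
n = ((z_{α/2} + z_β) / d)²

z_{α/2} = 1.960 (for α = 0.05, two-sided)
z_β = 0.994 (for power = 0.84)
d = 0.81

n = ((1.960 + 0.994) / 0.81)²
n = (3.647)²
n ≈ 13.30
Round up to the next whole number: n = 14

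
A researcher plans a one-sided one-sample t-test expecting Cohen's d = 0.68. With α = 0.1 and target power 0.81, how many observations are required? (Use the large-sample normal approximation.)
n = 11

Sample size formula (one-sample t-test, normal approximation):
n = ((z_α + z_β) / d)²

z_α = 1.282 (for α = 0.1, one-sided)
z_β = 0.878 (for power = 0.81)
d = 0.68

n = ((1.282 + 0.878) / 0.68)²
n = (3.176)²
n ≈ 10.09
Round up to the next whole number: n = 11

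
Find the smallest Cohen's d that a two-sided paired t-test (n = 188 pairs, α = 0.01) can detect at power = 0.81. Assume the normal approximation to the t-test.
d ≈ 0.25

Minimum detectable effect (paired t-test, normal approximation):
d = (z_{α/2} + z_β) / √n
d = (2.576 + 0.878) / √188
d = 3.454 / 13.711
d ≈ 0.25

By Cohen's convention (0.2 small / 0.5 medium / 0.8 large): small effect.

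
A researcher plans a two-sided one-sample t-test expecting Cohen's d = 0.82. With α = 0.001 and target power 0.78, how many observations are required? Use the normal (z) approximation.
n = 25

Sample size formula (one-sample t-test, normal approximation):
n = ((z_{α/2} + z_β) / d)²

z_{α/2} = 3.291 (for α = 0.001, two-sided)
z_β = 0.772 (for power = 0.78)
d = 0.82

n = ((3.291 + 0.772) / 0.82)²
n = (4.955)²
n ≈ 24.55
Round up to the next whole number: n = 25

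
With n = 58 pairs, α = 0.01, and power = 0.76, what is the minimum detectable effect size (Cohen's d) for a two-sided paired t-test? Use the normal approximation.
d ≈ 0.43

Minimum detectable effect (paired t-test, normal approximation):
d = (z_{α/2} + z_β) / √n
d = (2.576 + 0.706) / √58
d = 3.282 / 7.616
d ≈ 0.43

By Cohen's convention (0.2 small / 0.5 medium / 0.8 large): small effect.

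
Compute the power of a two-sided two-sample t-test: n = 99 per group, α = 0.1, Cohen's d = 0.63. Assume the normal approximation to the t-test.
Power ≈ 1.00

Power calculation (two-sample t-test, normal approximation):
z_β = d · √(n/2) - z_{α/2}
z_β = 0.63 · √(99/2) - 1.645
z_β = 0.63 · 7.036 - 1.645
z_β = 2.788

Power = Φ(z_β) = Φ(2.788) ≈ 0.997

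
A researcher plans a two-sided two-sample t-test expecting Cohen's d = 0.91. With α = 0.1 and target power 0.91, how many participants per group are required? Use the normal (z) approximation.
n = 22 per group

Sample size formula (two-sample t-test, normal approximation):
n = 2 · ((z_{α/2} + z_β) / d)²

z_{α/2} = 1.645 (for α = 0.1, two-sided)
z_β = 1.341 (for power = 0.91)
d = 0.91

n = 2 · ((1.645 + 1.341) / 0.91)²
n = 2 · (3.281)²
n ≈ 21.53
Round up to the next whole number: n = 22 per group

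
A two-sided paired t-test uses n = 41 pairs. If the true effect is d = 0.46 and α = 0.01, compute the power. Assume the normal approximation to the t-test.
Power ≈ 0.64

Power calculation (paired t-test, normal approximation):
z_β = d · √n - z_{α/2}
z_β = 0.46 · √41 - 2.576
z_β = 0.46 · 6.403 - 2.576
z_β = 0.370

Power = Φ(z_β) = Φ(0.370) ≈ 0.644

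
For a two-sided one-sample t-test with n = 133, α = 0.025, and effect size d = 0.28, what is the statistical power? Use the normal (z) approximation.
Power ≈ 0.84

Power calculation (one-sample t-test, normal approximation):
z_β = d · √n - z_{α/2}
z_β = 0.28 · √133 - 2.241
z_β = 0.28 · 11.533 - 2.241
z_β = 0.988

Power = Φ(z_β) = Φ(0.988) ≈ 0.838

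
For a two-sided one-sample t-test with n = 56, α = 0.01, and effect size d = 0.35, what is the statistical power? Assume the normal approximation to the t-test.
Power ≈ 0.52

Power calculation (one-sample t-test, normal approximation):
z_β = d · √n - z_{α/2}
z_β = 0.35 · √56 - 2.576
z_β = 0.35 · 7.483 - 2.576
z_β = 0.043

Power = Φ(z_β) = Φ(0.043) ≈ 0.517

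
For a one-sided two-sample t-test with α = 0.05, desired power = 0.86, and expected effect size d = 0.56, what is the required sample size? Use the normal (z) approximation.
n = 48 per group

Sample size formula (two-sample t-test, normal approximation):
n = 2 · ((z_α + z_β) / d)²

z_α = 1.645 (for α = 0.05, one-sided)
z_β = 1.080 (for power = 0.86)
d = 0.56

n = 2 · ((1.645 + 1.080) / 0.56)²
n = 2 · (4.866)²
n ≈ 47.36
Round up to the next whole number: n = 48 per group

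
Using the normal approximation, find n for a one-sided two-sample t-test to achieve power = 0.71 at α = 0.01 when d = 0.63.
n = 42 per group

Sample size formula (two-sample t-test, normal approximation):
n = 2 · ((z_α + z_β) / d)²

z_α = 2.326 (for α = 0.01, one-sided)
z_β = 0.553 (for power = 0.71)
d = 0.63

n = 2 · ((2.326 + 0.553) / 0.63)²
n = 2 · (4.570)²
n ≈ 41.77
Round up to the next whole number: n = 42 per group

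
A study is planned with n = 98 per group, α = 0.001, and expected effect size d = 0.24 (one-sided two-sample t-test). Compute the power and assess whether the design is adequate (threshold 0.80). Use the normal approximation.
Power ≈ 0.08; the study is underpowered (power < 0.80)

Power calculation (two-sample t-test, normal approximation):
z_β = d · √(n/2) - z_α
z_β = 0.24 · √(98/2) - 3.090
z_β = 0.24 · 7.000 - 3.090
z_β = -1.410

Power = Φ(z_β) = Φ(-1.410) ≈ 0.079

Effect size d = 0.24 is small by Cohen's convention (0.2/0.5/0.8).

Threshold: power ≥ 0.80 is conventionally adequate.
Power ≈ 0.08 → the study is underpowered (power < 0.80).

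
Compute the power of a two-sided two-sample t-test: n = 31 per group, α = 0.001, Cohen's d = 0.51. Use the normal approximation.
Power ≈ 0.10

Power calculation (two-sample t-test, normal approximation):
z_β = d · √(n/2) - z_{α/2}
z_β = 0.51 · √(31/2) - 3.291
z_β = 0.51 · 3.937 - 3.291
z_β = -1.283

Power = Φ(z_β) = Φ(-1.283) ≈ 0.100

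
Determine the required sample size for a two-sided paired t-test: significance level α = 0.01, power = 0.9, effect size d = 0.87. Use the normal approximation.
n = 20 pairs

Sample size formula (paired t-test, normal approximation):
n = ((z_{α/2} + z_β) / d)²

z_{α/2} = 2.576 (for α = 0.01, two-sided)
z_β = 1.282 (for power = 0.9)
d = 0.87

n = ((2.576 + 1.282) / 0.87)²
n = (4.434)²
n ≈ 19.66
Round up to the next whole number: n = 20 pairs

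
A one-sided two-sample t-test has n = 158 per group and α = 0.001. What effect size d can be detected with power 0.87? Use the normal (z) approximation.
d ≈ 0.47

Minimum detectable effect (two-sample t-test, normal approximation):
d = (z_α + z_β) / √(n/2)
d = (3.090 + 1.126) / √(158/2)
d = 4.217 / 8.888
d ≈ 0.47

By Cohen's convention (0.2 small / 0.5 medium / 0.8 large): small effect.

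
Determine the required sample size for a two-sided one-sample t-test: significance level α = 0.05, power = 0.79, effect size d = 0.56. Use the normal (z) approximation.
n = 25

Sample size formula (one-sample t-test, normal approximation):
n = ((z_{α/2} + z_β) / d)²

z_{α/2} = 1.960 (for α = 0.05, two-sided)
z_β = 0.806 (for power = 0.79)
d = 0.56

n = ((1.960 + 0.806) / 0.56)²
n = (4.939)²
n ≈ 24.39
Round up to the next whole number: n = 25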